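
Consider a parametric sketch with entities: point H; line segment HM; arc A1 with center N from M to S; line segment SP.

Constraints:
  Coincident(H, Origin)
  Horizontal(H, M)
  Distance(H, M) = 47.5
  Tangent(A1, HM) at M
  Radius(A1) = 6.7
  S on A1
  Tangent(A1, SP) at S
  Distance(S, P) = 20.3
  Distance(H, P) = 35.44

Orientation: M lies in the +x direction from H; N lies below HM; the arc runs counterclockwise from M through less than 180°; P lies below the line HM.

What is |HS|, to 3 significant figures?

42.2

H is at the origin; HM is horizontal with |HM| = 47.5 and M on the +x side, so M = (47.5, 0.00). Tangency of A1 to HM means the radius NM is perpendicular to HM, so N = M + (0, -6.7) = (47.5, -6.70). Since NS ⟂ SP (tangency), |NP| = √(6.7² + 20.3²) = 21.4 regardless of where S sits on A1. So P lies on both circle(H, 35.44) and circle(N, 21.4); the below-HM intersection is P = (30.0, -18.9). S is the foot of the tangent from P: S = (42.1, -2.68).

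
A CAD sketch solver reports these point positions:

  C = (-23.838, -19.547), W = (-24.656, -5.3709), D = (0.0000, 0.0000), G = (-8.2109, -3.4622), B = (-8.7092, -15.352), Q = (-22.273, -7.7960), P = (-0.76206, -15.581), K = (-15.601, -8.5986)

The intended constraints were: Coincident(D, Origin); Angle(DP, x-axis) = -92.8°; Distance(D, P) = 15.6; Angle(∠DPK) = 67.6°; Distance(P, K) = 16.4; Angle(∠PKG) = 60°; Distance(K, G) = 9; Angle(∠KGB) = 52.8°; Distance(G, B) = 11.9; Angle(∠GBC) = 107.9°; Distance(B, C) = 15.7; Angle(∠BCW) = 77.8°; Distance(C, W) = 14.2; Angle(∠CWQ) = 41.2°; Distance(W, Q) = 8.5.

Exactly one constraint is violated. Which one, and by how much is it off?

Distance(W, Q) = 8.5 — off by 5.10.

D = (0.00, 0.00) ✓; DP at -92.80° ✓; |DP| = 15.60 ✓; ∠DPK = 67.60° ✓; |PK| = 16.40 ✓; ∠PKG = 60.00° ✓; |KG| = 9.000 ✓; ∠KGB = 52.80° ✓; |GB| = 11.90 ✓; ∠GBC = 107.9° ✓; |BC| = 15.70 ✓; ∠BCW = 77.80° ✓; |CW| = 14.20 ✓; ∠CWQ = 41.20° ✓; |WQ| = 3.400 ✗.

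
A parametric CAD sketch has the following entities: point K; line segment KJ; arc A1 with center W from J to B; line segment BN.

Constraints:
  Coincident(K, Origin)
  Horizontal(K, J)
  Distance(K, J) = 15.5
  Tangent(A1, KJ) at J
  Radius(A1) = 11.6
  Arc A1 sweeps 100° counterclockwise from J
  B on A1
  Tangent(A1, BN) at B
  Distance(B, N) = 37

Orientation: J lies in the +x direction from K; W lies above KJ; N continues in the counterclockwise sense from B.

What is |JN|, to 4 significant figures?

50.30

On A1, J sits at bearing -90° from W; a 100° counterclockwise sweep puts B at bearing 10°, so B = W + 11.6·(cos 10°, sin 10°) = (26.92, 13.61). A1 meets BN tangentially, so WB is at right angles to BN, so BN runs along (−sin 10°, cos 10°); with |BN| = 37.0, N = (20.50, 50.05). Then |JN| = |N − J| = 50.30.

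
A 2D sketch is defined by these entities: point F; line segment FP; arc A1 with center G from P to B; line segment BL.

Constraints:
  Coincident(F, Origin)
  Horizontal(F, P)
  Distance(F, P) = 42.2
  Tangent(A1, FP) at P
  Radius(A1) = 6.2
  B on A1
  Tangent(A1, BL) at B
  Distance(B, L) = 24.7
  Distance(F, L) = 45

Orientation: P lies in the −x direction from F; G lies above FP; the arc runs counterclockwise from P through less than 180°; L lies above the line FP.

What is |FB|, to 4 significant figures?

36.46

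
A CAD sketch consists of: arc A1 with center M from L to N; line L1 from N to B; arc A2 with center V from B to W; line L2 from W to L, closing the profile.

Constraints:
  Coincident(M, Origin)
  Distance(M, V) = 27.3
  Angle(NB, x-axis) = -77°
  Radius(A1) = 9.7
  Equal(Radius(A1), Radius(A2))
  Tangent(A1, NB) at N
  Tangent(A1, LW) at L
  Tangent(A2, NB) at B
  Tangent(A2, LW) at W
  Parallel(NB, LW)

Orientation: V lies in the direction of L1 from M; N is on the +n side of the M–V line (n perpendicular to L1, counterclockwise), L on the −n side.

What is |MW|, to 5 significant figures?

28.972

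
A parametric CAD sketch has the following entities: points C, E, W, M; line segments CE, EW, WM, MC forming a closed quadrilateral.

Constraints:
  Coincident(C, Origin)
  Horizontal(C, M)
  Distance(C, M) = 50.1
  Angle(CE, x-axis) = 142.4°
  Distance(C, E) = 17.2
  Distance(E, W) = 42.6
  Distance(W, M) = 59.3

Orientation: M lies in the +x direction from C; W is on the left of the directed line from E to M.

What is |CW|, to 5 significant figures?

46.380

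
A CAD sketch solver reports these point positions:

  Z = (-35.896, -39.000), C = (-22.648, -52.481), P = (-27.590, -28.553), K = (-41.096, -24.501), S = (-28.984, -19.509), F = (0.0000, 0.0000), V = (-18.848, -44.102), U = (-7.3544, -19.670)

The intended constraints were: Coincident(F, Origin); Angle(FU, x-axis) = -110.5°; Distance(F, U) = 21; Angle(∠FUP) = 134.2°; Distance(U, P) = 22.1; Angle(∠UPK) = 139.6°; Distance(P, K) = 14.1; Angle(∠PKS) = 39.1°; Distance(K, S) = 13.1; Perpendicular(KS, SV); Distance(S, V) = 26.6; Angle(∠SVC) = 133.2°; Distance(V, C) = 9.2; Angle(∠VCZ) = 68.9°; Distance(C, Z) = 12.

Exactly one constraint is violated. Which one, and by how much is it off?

Distance(C, Z) = 12 — off by 6.90.

F = (0.00, 0.00) ✓; FU at -110.5° ✓; |FU| = 21.00 ✓; ∠FUP = 134.2° ✓; |UP| = 22.10 ✓; ∠UPK = 139.6° ✓; |PK| = 14.10 ✓; ∠PKS = 39.10° ✓; |KS| = 13.10 ✓; ∠(KS, SV) = 90.00° ✓; |SV| = 26.60 ✓; ∠SVC = 133.2° ✓; |VC| = 9.200 ✓; ∠VCZ = 68.90° ✓; |CZ| = 18.90 ✗.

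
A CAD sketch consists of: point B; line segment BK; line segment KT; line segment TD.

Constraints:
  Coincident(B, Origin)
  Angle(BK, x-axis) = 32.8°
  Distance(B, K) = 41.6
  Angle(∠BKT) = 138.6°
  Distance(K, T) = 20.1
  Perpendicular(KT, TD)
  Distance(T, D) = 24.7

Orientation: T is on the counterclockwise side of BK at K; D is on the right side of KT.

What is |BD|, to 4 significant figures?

73.20

∠BKT = 138.6°, so KT runs at 32.8° + (180° − 138.6°) = 74.20° from the x-axis; with |KT| = 20.1, T = K + 20.1·(cos 74.20°, sin 74.20°) = (40.44, 41.88). KT ⟂ TD; with |TD| = 24.7 on the right of KT, D = T + 24.7·(0.9622, -0.2723) = (64.21, 35.15). Then |BD| = |D − B| = 73.20.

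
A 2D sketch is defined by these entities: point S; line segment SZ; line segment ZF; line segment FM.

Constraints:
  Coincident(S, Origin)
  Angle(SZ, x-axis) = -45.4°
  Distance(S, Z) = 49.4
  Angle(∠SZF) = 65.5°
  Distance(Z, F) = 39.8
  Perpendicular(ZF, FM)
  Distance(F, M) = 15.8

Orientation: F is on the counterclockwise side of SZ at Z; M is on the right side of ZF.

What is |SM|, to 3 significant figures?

63.7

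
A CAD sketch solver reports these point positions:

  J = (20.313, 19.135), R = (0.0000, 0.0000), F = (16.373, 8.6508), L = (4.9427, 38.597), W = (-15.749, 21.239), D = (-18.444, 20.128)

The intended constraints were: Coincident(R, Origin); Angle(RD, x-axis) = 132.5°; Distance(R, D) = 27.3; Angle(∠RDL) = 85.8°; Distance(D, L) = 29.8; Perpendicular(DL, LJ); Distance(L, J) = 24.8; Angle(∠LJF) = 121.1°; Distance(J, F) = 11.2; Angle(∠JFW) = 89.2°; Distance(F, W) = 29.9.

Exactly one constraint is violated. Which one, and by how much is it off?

Distance(F, W) = 29.9 — off by 4.60.

R = (0.00, 0.00) ✓; RD at 132.5° ✓; |RD| = 27.30 ✓; ∠RDL = 85.80° ✓; |DL| = 29.80 ✓; ∠(DL, LJ) = 90.00° ✓; |LJ| = 24.80 ✓; ∠LJF = 121.1° ✓; |JF| = 11.20 ✓; ∠JFW = 89.20° ✓; |FW| = 34.50 ✗.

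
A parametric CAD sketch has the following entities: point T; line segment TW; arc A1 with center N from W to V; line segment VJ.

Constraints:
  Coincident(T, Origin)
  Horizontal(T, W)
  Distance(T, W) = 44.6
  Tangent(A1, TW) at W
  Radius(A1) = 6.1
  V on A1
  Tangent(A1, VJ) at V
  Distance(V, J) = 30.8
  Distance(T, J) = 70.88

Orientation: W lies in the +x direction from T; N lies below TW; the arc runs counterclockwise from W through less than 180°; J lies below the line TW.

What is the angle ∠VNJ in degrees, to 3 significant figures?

78.8°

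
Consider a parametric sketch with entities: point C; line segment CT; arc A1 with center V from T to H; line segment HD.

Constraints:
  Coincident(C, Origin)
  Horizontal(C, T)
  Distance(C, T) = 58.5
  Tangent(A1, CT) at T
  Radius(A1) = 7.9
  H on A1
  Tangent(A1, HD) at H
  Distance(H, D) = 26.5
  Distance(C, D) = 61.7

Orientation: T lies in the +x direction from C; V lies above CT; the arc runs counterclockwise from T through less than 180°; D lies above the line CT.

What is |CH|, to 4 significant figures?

66.31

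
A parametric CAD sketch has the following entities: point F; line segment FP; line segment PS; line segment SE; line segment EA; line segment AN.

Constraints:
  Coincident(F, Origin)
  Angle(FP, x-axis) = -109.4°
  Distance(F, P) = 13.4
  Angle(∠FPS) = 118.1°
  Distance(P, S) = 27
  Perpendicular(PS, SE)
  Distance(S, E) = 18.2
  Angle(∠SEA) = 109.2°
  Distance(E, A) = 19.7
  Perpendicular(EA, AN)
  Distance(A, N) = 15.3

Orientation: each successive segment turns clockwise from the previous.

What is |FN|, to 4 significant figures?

9.806

∠SEA = 109.2° gives EA at 27.90° from the x-axis; with |EA| = 19.7, A = (-16.48, 10.49). EA is perpendicular to AN, so AN runs at -62.10°; with |AN| = 15.3, N = (-9.324, -3.036). Then |FN| = |N − F| = 9.806.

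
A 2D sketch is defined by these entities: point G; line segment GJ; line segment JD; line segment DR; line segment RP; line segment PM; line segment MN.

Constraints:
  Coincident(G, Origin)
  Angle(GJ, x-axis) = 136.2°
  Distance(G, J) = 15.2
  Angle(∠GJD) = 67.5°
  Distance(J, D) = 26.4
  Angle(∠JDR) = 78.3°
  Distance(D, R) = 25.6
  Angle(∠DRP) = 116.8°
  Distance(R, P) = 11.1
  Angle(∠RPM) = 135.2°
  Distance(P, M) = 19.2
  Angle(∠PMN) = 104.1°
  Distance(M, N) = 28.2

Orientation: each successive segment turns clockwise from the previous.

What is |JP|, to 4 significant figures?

29.86

G is at the origin; GJ runs at 136.2° with length 15.2, so J = (-10.97, 10.52). ∠GJD = 67.5° gives JD at 23.70° from the x-axis; with |JD| = 26.4, D = (13.20, 21.13). ∠JDR = 78.3° gives DR at -78.00° from the x-axis; with |DR| = 25.6, R = (18.53, -3.909). ∠DRP = 116.8° gives RP at -141.2° from the x-axis; with |RP| = 11.1, P = (9.875, -10.86). Then |JP| = |P − J| = 29.86.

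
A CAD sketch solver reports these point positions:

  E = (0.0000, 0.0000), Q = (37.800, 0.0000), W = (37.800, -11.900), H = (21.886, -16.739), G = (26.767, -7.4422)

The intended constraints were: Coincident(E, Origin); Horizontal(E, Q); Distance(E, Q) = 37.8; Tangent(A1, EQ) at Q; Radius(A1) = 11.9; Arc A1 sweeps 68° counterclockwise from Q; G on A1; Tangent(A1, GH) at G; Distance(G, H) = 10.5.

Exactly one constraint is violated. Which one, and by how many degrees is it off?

Tangent(A1, GH) at G — off by 5.70°.

E = (0.00, 0.00) ✓; E.y = 0.00, Q.y = 0.00 ✓; |EQ| = 37.80 ✓; ∠(WQ, QE) = 90.00° ✓; |WQ| = 11.90 ✓; bearing(W→G) − bearing(W→Q) = 68.00° ✓; |WG| = 11.90 ✓; ∠(WG, GH) = 95.70° ✗; |GH| = 10.50 ✓.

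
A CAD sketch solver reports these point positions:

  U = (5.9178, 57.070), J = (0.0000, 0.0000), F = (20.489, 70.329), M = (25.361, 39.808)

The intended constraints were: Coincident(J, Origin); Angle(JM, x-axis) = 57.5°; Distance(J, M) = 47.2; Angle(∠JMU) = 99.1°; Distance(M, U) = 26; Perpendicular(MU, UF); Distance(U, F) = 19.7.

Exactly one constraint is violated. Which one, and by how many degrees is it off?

Perpendicular(MU, UF) — off by 6.10°.

J = (0.00, 0.00) ✓; JM at 57.50° ✓; |JM| = 47.20 ✓; ∠JMU = 99.10° ✓; |MU| = 26.00 ✓; ∠(MU, UF) = 96.10° ✗; |UF| = 19.70 ✓.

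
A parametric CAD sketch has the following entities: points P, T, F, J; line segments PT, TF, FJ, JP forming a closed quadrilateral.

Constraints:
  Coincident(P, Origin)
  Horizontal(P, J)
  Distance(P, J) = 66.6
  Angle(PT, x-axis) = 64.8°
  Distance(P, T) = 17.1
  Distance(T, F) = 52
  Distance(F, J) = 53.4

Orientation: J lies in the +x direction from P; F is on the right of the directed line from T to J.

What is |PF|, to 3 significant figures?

41.7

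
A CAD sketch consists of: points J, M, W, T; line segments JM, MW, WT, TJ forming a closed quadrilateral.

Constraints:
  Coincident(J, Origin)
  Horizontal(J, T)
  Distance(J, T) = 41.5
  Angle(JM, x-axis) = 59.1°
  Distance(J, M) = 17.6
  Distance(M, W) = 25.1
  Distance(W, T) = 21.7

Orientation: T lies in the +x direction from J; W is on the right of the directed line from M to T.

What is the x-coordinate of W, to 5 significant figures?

20.956

Checks: |MW| = 25.10 ✓; |WT| = 21.70 ✓.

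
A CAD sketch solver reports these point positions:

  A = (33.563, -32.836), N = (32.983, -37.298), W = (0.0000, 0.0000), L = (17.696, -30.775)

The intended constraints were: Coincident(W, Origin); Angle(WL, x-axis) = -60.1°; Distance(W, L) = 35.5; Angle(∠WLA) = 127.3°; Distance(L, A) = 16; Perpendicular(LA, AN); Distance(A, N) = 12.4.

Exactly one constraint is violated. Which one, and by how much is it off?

Distance(A, N) = 12.4 — off by 7.90.

W = (0.00, 0.00) ✓; WL at -60.10° ✓; |WL| = 35.50 ✓; ∠WLA = 127.3° ✓; |LA| = 16.00 ✓; ∠(LA, AN) = 90.01° ✓; |AN| = 4.500 ✗.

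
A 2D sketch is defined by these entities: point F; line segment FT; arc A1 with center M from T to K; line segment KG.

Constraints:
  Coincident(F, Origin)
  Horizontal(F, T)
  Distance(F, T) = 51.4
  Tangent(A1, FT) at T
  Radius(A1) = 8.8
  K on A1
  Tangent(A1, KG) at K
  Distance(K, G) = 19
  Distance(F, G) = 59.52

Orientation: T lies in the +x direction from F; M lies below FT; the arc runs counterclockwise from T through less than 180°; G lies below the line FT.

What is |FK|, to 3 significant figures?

45.2

Checks: |MK| = 8.800 ✓; ∠(MK, KG) = 90.00° ✓; |KG| = 19.00 ✓; |FG| = 59.52 ✓.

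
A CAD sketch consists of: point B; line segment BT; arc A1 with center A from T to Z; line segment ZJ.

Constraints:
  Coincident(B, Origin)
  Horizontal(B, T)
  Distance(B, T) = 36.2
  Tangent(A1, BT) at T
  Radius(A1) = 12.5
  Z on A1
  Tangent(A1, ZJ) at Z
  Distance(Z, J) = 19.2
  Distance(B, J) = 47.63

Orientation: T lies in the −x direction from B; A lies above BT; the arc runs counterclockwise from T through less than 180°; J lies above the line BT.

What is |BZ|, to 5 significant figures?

30.218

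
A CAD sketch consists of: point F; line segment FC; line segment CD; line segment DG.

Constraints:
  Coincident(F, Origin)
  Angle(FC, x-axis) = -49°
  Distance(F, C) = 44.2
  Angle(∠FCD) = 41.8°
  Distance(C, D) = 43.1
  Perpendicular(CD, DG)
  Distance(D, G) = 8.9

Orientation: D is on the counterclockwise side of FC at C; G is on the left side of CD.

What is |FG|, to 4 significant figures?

22.93

F is at the origin; FC runs at -49.0° with length 44.2, so C = 44.2·(cos -49.0°, sin -49.0°) = (29.00, -33.36). ∠FCD = 41.8°, so CD runs at -49.0° + (180° − 41.8°) = 89.20° from the x-axis; with |CD| = 43.1, D = C + 43.1·(cos 89.20°, sin 89.20°) = (29.60, 9.738). The perpendicularity gives DG at right angles to CD; with |DG| = 8.9 on the left of CD, G = D + 8.9·(-0.9999, 0.01396) = (20.70, 9.862). Then |FG| = |G − F| = 22.93.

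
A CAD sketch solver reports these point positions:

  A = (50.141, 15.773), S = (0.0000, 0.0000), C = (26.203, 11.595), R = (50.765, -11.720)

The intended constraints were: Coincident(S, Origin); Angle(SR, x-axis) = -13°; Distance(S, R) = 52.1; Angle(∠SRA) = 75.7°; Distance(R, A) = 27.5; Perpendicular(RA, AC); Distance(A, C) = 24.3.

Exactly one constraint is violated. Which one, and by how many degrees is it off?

Perpendicular(RA, AC) — off by 8.60°.

S = (0.00, 0.00) ✓; SR at -13.00° ✓; |SR| = 52.10 ✓; ∠SRA = 75.70° ✓; |RA| = 27.50 ✓; ∠(RA, AC) = 98.60° ✗; |AC| = 24.30 ✓.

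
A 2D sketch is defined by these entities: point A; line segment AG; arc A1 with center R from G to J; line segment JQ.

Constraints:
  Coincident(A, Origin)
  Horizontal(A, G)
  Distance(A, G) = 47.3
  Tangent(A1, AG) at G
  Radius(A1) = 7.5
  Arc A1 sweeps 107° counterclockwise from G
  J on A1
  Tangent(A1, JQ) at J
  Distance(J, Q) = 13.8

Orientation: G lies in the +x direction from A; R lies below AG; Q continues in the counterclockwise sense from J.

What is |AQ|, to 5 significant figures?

49.742

On A1, G sits at bearing 90° from R; a 107° counterclockwise sweep puts J at bearing 197°, so J = R + 7.5·(cos 197°, sin 197°) = (40.128, -9.6928). The tangent condition forces RJ to be normal to JQ, so JQ runs along (−sin 197°, cos 197°); with |JQ| = 13.8, Q = (44.162, -22.890). Then |AQ| = |Q − A| = 49.742.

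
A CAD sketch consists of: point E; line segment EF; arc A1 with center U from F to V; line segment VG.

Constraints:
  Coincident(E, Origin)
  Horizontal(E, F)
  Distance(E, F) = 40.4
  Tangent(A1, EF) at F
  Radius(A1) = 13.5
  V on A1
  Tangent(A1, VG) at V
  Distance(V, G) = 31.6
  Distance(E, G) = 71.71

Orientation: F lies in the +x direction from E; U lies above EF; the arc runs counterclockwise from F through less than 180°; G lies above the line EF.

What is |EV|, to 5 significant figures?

55.199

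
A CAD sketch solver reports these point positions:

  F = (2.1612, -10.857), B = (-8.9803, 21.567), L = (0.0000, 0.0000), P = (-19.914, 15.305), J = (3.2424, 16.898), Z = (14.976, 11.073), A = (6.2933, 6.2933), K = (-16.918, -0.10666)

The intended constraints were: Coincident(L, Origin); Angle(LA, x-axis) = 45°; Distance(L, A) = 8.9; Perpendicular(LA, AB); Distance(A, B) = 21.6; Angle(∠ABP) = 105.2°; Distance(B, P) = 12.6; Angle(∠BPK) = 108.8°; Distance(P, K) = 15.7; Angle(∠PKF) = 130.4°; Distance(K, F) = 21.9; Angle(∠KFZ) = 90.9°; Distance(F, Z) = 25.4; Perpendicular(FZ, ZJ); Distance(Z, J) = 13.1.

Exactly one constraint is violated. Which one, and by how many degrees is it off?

Perpendicular(FZ, ZJ) — off by 3.90°.

L = (0.00, 0.00) ✓; LA at 45.00° ✓; |LA| = 8.900 ✓; ∠(LA, AB) = 90.00° ✓; |AB| = 21.60 ✓; ∠ABP = 105.2° ✓; |BP| = 12.60 ✓; ∠BPK = 108.8° ✓; |PK| = 15.70 ✓; ∠PKF = 130.4° ✓; |KF| = 21.90 ✓; ∠KFZ = 90.90° ✓; |FZ| = 25.40 ✓; ∠(FZ, ZJ) = 93.90° ✗; |ZJ| = 13.10 ✓.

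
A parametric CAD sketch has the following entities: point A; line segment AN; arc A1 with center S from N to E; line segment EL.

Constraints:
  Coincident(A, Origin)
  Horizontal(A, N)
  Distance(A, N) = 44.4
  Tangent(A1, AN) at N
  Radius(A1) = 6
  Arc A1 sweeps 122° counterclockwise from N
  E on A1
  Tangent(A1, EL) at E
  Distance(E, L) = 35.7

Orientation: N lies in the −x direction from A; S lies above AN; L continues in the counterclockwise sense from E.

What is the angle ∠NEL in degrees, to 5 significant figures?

119.00°

A is at the origin; AN is horizontal with |AN| = 44.4 and N on the −x side, so N = (-44.400, 0.0000). The tangent condition forces SN to be normal to AN, so S = N + (0, 6) = (-44.400, 6.0000). On A1, N sits at bearing -90° from S; a 122° counterclockwise sweep puts E at bearing 32°, so E = S + 6.0·(cos 32°, sin 32°) = (-39.312, 9.1795). Tangency of A1 to EL means the radius SE is perpendicular to EL, so EL runs along (−sin 32°, cos 32°); with |EL| = 35.7, L = (-58.230, 39.455). Then cos ∠NEL = EN·EL / (|EN||EL|), giving 119.00°.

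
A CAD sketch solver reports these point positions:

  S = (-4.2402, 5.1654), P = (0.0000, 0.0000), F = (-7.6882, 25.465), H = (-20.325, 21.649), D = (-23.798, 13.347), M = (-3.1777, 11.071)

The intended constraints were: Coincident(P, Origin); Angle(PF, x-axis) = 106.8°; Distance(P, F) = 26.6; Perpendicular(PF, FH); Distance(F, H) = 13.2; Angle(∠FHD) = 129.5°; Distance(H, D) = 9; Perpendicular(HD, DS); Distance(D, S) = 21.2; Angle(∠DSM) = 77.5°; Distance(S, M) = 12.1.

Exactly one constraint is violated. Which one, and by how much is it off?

Distance(S, M) = 12.1 — off by 6.10.

P = (0.00, 0.00) ✓; PF at 106.8° ✓; |PF| = 26.60 ✓; ∠(PF, FH) = 90.00° ✓; |FH| = 13.20 ✓; ∠FHD = 129.5° ✓; |HD| = 8.999 ✓; ∠(HD, DS) = 90.00° ✓; |DS| = 21.20 ✓; ∠DSM = 77.50° ✓; |SM| = 6.000 ✗.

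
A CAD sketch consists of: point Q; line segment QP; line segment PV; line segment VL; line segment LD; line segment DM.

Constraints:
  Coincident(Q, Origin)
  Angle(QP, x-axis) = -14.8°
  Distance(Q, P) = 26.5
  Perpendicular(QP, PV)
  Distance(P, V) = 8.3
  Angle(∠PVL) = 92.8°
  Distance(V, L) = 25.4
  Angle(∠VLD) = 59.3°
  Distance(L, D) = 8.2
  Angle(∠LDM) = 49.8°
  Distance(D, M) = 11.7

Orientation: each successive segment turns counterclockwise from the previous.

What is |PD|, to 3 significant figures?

21.7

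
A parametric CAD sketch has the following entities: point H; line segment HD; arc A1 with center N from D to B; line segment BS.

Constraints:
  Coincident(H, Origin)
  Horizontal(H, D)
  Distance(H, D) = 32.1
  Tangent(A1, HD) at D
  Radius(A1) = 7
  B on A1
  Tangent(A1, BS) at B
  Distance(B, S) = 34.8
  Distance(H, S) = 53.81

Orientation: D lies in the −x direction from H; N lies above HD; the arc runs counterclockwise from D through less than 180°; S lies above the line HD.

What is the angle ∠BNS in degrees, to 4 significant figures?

78.63°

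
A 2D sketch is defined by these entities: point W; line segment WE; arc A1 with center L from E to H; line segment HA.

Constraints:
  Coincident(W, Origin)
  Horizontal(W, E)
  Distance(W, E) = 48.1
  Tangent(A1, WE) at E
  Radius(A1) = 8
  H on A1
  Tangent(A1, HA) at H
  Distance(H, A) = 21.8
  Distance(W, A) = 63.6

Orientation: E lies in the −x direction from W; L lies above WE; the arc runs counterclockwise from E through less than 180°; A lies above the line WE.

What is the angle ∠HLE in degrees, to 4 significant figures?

130.6°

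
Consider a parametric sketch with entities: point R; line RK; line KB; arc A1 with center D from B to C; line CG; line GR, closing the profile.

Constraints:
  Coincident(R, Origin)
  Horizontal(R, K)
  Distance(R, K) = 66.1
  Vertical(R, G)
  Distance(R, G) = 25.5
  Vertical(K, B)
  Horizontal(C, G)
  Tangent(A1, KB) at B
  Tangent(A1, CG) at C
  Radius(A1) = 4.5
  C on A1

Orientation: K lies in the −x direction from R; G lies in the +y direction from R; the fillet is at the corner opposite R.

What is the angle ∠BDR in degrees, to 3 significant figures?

161°

R is at the origin; R and K share the same y with |RK| = 66.1 and K on the −x side, so K = (-66.1, 0.00). R and G share the same x with |RG| = 25.5 and G on the +y side, so G = (0.00, 25.5). The virtual corner opposite R is at (-66.1, 25.5). Tangency of A1 to KB means the radius DB is perpendicular to KB and since A1 is tangent to CG there, DC ⟂ CG, with radius 4.5, so the center D sits 4.5 in from both sides at D = (-61.6, 21.0). That places the tangent points at B = (-66.1, 21.0) on KB and C = (-61.6, 25.5) on CG. Then cos ∠BDR = DB·DR / (|DB||DR|), giving 161°.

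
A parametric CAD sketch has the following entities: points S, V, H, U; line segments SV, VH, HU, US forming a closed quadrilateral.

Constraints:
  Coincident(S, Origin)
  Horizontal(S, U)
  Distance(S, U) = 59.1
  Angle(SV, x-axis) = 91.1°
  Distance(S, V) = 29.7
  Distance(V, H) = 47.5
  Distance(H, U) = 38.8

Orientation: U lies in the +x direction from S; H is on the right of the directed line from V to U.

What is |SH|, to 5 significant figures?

25.232

Checks: S.y = 0.00, U.y = 0.00 ✓; |VH| = 47.50 ✓; |HU| = 38.80 ✓.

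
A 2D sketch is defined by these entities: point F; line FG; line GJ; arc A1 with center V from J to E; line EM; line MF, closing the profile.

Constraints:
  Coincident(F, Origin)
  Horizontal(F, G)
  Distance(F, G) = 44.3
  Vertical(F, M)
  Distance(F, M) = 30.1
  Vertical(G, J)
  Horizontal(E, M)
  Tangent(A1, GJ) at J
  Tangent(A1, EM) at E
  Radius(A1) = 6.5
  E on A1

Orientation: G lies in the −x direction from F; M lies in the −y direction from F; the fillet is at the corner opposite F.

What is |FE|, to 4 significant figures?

48.32

F is at the origin; FG is horizontal with |FG| = 44.3 and G on the −x side, so G = (-44.30, 0.000). F and M share the same x with |FM| = 30.1 and M on the −y side, so M = (0.000, -30.10). The virtual corner opposite F is at (-44.30, -30.10). Tangency of A1 to GJ means the radius VJ is perpendicular to GJ and the tangent condition forces VE to be normal to EM, with radius 6.5, so the center V sits 6.5 in from both sides at V = (-37.80, -23.60). That places the tangent points at J = (-44.30, -23.60) on GJ and E = (-37.80, -30.10) on EM. Then |FE| = |E − F| = 48.32.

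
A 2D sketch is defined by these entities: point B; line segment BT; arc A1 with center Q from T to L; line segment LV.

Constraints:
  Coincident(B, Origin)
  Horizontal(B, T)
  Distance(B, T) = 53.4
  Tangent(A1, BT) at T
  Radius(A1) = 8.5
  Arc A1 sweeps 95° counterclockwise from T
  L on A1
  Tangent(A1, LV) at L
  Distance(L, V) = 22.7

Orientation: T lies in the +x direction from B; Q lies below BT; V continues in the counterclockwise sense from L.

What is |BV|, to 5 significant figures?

56.704

B is at the origin; B and T share the same y with |BT| = 53.4 and T on the +x side, so T = (53.400, 0.0000). A1 meets BT tangentially, so QT is at right angles to BT, so Q = T + (0, -8.5) = (53.400, -8.5000). On A1, T sits at bearing 90° from Q; a 95° counterclockwise sweep puts L at bearing 185°, so L = Q + 8.5·(cos 185°, sin 185°) = (44.932, -9.2408). Since A1 is tangent to LV there, QL ⟂ LV, so LV runs along (−sin 185°, cos 185°); with |LV| = 22.7, V = (46.911, -31.854). Then |BV| = |V − B| = 56.704.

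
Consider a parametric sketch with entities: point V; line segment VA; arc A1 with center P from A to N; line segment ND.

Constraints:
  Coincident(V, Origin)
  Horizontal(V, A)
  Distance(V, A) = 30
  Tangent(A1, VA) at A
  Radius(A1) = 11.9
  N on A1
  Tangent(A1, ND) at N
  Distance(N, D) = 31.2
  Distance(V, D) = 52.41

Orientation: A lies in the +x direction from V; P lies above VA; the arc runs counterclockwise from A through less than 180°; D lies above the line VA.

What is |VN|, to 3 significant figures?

44.1

V is at the origin; V and A share the same y with |VA| = 30.0 and A on the +x side, so A = (30.0, 0.00). Tangency of A1 to VA means the radius PA is perpendicular to VA, so P = A + (0, 11.9) = (30.0, 11.9). Since PN ⟂ ND (tangency), |PD| = √(11.9² + 31.2²) = 33.4 regardless of where N sits on A1. So D lies on both circle(V, 52.41) and circle(P, 33.4); the above-VA intersection is D = (26.7, 45.1). N is the foot of the tangent from D: N = (40.6, 17.2).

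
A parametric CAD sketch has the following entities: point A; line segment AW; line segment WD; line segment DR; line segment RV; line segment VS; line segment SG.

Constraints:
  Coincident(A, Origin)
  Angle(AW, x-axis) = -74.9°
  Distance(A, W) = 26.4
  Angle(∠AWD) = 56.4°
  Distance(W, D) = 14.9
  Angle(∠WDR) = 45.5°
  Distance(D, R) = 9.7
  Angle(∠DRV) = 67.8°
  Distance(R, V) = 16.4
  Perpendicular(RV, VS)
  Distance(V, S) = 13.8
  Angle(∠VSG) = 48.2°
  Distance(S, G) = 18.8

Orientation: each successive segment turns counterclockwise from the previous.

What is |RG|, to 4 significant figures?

2.702

A is at the origin; AW runs at -74.9° with length 26.4, so W = (6.877, -25.49). ∠AWD = 56.4° gives WD at 48.70° from the x-axis; with |WD| = 14.9, D = (16.71, -14.29). ∠WDR = 45.5° gives DR at -176.8° from the x-axis; with |DR| = 9.7, R = (7.026, -14.84). ∠DRV = 67.8° gives RV at -64.60° from the x-axis; with |RV| = 16.4, V = (14.06, -29.65). The perpendicularity gives VS at right angles to RV, so VS runs at 25.40°; with |VS| = 13.8, S = (26.53, -23.73). ∠VSG = 48.2° gives SG at 157.2° from the x-axis; with |SG| = 18.8, G = (9.196, -16.45). Then |RG| = |G − R| = 2.702.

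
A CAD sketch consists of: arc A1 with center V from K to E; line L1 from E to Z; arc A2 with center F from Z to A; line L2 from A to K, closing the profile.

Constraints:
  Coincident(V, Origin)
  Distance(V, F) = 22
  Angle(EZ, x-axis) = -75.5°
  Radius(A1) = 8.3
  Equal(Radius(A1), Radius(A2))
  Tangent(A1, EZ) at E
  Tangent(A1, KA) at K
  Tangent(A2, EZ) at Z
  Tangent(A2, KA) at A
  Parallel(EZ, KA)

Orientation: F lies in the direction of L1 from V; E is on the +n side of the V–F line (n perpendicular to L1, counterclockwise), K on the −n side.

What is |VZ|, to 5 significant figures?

23.514

The slot axis is L1's direction at -75.5°, so u = (cos -75.5°, sin -75.5°) = (0.25038, -0.96815) and n = (−sin -75.5°, cos -75.5°) = (0.96815, 0.25038). V is at the origin and F lies 22.0 along u from V, so F = 22.0·u = (5.5084, -21.299). Tangency of A1 to both parallel lines with radius 8.3 puts E and K at V ± 8.3·n: E = (8.0356, 2.0782), K = (-8.0356, -2.0782). Equal radii place Z and A the same way about F: Z = F + 8.3·n = (13.544, -19.221), A = F − 8.3·n = (-2.5273, -23.377). Then |VZ| = |Z − V| = 23.514.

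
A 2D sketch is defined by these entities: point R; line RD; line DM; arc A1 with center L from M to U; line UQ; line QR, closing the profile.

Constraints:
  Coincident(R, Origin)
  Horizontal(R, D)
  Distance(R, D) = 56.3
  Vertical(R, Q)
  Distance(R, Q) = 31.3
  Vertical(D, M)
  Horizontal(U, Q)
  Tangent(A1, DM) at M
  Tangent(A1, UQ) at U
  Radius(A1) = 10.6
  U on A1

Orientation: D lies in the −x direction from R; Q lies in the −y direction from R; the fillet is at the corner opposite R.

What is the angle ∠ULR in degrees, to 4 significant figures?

114.4°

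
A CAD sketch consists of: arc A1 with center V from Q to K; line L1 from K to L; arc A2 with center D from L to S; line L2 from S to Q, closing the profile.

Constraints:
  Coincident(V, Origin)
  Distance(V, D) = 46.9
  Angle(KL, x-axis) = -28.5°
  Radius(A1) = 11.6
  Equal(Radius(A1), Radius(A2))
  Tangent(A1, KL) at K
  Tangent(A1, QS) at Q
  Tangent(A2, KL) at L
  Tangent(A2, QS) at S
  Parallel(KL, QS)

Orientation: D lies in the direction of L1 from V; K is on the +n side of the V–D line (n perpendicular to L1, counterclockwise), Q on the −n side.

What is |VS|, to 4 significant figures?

48.31

The slot axis is L1's direction at -28.5°, so u = (cos -28.5°, sin -28.5°) = (0.8788, -0.4772) and n = (−sin -28.5°, cos -28.5°) = (0.4772, 0.8788). V is at the origin and D lies 46.9 along u from V, so D = 46.9·u = (41.22, -22.38). Tangency of A1 to both parallel lines with radius 11.6 puts K and Q at V ± 11.6·n: K = (5.535, 10.19), Q = (-5.535, -10.19). Equal radii place L and S the same way about D: L = D + 11.6·n = (46.75, -12.18), S = D − 11.6·n = (35.68, -32.57). Then |VS| = |S − V| = 48.31.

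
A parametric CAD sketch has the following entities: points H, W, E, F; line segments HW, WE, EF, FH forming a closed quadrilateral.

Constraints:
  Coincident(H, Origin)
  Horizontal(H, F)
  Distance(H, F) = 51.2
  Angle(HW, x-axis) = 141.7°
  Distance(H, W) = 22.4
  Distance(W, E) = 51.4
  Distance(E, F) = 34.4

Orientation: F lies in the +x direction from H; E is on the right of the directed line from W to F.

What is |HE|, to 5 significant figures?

29.005

Checks: |WE| = 51.40 ✓; |EF| = 34.40 ✓.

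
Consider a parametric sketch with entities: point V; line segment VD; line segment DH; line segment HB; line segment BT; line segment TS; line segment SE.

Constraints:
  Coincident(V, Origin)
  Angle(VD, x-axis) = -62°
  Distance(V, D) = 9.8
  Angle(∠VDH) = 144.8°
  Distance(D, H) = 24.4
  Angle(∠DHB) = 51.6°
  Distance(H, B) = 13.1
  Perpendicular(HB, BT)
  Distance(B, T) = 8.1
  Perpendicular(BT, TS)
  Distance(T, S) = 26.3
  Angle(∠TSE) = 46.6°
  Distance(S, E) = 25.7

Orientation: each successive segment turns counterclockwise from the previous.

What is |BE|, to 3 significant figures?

13.7

V is at the origin; VD runs at -62.0° with length 9.8, so D = (4.60, -8.65). ∠VDH = 144.8° gives DH at -26.8° from the x-axis; with |DH| = 24.4, H = (26.4, -19.7). ∠DHB = 51.6° gives HB at 102° from the x-axis; with |HB| = 13.1, B = (23.7, -6.82). HB is perpendicular to BT, so BT runs at -168°; with |BT| = 8.1, T = (15.8, -8.45). BT ⟂ TS, so TS runs at -78.4°; with |TS| = 26.3, S = (21.1, -34.2). ∠TSE = 46.6° gives SE at 55.0° from the x-axis; with |SE| = 25.7, E = (35.8, -13.2). Then |BE| = |E − B| = 13.7.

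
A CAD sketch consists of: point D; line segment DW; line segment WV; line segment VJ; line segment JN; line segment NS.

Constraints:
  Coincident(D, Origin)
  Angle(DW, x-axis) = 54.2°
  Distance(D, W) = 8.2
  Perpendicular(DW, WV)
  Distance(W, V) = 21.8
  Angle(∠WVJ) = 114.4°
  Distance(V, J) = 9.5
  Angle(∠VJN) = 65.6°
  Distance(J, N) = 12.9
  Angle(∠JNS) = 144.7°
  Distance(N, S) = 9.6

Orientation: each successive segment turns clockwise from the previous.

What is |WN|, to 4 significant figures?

15.47

D is at the origin; DW runs at 54.2° with length 8.2, so W = (4.797, 6.651). The perpendicularity gives WV at right angles to DW, so WV runs at -35.80°; with |WV| = 21.8, V = (22.48, -6.101). ∠WVJ = 114.4° gives VJ at -101.4° from the x-axis; with |VJ| = 9.5, J = (20.60, -15.41). ∠VJN = 65.6° gives JN at 144.2° from the x-axis; with |JN| = 12.9, N = (10.14, -7.868). Then |WN| = |N − W| = 15.47.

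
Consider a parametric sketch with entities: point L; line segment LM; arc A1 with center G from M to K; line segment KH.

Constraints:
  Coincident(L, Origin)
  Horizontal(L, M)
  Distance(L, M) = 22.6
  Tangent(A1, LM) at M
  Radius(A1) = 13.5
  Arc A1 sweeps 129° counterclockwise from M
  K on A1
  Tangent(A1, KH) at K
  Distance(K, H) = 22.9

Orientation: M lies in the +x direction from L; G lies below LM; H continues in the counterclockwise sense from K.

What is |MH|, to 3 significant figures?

40.0

L is at the origin; LM is horizontal with |LM| = 22.6 and M on the +x side, so M = (22.6, 0.00). Since A1 is tangent to LM there, GM ⟂ LM, so G = M + (0, -13.5) = (22.6, -13.5). On A1, M sits at bearing 90° from G; a 129° counterclockwise sweep puts K at bearing 219°, so K = G + 13.5·(cos 219°, sin 219°) = (12.1, -22.0). The tangent condition forces GK to be normal to KH, so KH runs along (−sin 219°, cos 219°); with |KH| = 22.9, H = (26.5, -39.8). Then |MH| = |H − M| = 40.0.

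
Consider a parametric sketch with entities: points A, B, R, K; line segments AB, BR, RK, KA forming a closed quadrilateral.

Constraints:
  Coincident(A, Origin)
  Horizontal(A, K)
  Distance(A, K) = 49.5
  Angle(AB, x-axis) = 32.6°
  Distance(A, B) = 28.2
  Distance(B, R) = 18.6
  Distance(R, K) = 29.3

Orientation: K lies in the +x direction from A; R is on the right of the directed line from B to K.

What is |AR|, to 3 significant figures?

20.6

A is at the origin; A and K share the same y with |AK| = 49.5 and K in +x, so K = (49.5, 0). AB runs at 32.6° with |AB| = 28.2, so B = (23.8, 15.2). R is determined by |BR| = 18.6 and |RK| = 29.3 together: it lies at the intersection of circle(B, 18.6) and circle(K, 29.3). With |BK| = 29.9, the foot of the radical line on BK is 6.37 from B and the perpendicular offset is √(18.6² − 6.37²) = 17.5. Taking the right-of-BK solution: R = (20.4, -3.09).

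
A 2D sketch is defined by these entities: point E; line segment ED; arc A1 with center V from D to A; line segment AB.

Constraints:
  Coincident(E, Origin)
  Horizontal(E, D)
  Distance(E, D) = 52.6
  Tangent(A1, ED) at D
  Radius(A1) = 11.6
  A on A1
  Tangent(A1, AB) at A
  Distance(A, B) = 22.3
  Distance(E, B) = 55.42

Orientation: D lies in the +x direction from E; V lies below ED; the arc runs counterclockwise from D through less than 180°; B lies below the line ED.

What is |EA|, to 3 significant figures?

43.0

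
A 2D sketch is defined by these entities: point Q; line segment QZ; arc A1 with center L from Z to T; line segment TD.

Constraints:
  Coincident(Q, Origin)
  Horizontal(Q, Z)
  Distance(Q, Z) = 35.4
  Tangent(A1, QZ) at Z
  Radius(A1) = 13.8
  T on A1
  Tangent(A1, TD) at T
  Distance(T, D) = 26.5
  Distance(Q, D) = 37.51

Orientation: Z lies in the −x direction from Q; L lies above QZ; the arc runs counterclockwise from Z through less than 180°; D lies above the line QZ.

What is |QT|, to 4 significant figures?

24.23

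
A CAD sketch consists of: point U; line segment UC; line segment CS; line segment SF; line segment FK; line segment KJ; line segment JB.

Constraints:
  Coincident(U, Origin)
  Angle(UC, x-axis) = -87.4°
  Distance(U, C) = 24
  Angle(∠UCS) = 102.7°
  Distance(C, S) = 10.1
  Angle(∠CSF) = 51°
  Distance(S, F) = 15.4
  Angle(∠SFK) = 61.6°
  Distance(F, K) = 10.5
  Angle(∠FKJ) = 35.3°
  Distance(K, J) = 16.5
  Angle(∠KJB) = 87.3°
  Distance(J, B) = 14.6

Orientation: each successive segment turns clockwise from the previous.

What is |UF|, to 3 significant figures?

12.8

∠UCS = 102.7° gives CS at -165° from the x-axis; with |CS| = 10.1, S = (-8.65, -26.6). ∠CSF = 51.0° gives SF at 66.3° from the x-axis; with |SF| = 15.4, F = (-2.46, -12.5). Then |UF| = |F − U| = 12.8.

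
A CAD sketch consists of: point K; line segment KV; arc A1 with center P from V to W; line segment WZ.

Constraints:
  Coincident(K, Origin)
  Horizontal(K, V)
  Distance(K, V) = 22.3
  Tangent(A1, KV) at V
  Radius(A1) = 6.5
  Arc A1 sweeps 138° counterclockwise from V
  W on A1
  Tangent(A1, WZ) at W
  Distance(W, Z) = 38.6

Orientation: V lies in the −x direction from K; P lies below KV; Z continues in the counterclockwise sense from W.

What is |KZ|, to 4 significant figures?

37.21

On A1, V sits at bearing 90° from P; a 138° counterclockwise sweep puts W at bearing 228°, so W = P + 6.5·(cos 228°, sin 228°) = (-26.65, -11.33). Since A1 is tangent to WZ there, PW ⟂ WZ, so WZ runs along (−sin 228°, cos 228°); with |WZ| = 38.6, Z = (2.036, -37.16). Then |KZ| = |Z − K| = 37.21.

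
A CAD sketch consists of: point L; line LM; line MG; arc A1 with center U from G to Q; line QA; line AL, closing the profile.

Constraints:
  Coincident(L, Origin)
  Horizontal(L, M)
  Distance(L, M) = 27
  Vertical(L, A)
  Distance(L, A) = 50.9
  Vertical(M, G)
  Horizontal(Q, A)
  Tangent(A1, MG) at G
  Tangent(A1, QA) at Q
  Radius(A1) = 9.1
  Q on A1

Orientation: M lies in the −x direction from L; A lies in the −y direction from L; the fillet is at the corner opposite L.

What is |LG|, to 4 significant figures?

49.76

The virtual corner opposite L is at (-27.00, -50.90). A1 meets MG tangentially, so UG is at right angles to MG and since A1 is tangent to QA there, UQ ⟂ QA, with radius 9.1, so the center U sits 9.1 in from both sides at U = (-17.90, -41.80). That places the tangent points at G = (-27.00, -41.80) on MG and Q = (-17.90, -50.90) on QA. Then |LG| = |G − L| = 49.76.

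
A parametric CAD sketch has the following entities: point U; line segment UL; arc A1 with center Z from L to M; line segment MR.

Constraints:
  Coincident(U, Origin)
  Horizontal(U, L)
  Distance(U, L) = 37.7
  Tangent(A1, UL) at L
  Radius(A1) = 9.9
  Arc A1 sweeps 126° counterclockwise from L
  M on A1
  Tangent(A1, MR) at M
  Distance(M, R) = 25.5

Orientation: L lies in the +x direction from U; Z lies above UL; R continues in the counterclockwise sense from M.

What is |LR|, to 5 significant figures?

37.013

On A1, L sits at bearing -90° from Z; a 126° counterclockwise sweep puts M at bearing 36°, so M = Z + 9.9·(cos 36°, sin 36°) = (45.709, 15.719). The tangent condition forces ZM to be normal to MR, so MR runs along (−sin 36°, cos 36°); with |MR| = 25.5, R = (30.721, 36.349). Then |LR| = |R − L| = 37.013.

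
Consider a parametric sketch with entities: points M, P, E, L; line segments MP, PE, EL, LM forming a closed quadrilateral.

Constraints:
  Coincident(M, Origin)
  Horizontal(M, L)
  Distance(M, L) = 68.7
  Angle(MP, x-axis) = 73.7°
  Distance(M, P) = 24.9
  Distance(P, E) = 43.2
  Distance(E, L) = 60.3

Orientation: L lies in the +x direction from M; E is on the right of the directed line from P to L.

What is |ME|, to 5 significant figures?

22.262

Checks: |PE| = 43.20 ✓; |EL| = 60.30 ✓.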